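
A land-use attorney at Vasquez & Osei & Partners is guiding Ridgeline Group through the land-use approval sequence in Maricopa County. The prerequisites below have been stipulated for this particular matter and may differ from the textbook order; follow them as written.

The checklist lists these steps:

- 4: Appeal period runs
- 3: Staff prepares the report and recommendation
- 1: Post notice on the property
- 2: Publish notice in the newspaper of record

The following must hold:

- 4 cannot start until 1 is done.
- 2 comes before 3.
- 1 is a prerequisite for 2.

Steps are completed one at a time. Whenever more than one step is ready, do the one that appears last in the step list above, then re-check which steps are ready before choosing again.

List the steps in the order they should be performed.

1 → 2 → 3 → 4

1 has no prerequisites → 1 first.
Ready: 2 and 4. 2 is listed later → 2.
3 now also ready, so the ready set is {3, 4}; 3 is listed later → 3.
4 needed 1, now all done → 4.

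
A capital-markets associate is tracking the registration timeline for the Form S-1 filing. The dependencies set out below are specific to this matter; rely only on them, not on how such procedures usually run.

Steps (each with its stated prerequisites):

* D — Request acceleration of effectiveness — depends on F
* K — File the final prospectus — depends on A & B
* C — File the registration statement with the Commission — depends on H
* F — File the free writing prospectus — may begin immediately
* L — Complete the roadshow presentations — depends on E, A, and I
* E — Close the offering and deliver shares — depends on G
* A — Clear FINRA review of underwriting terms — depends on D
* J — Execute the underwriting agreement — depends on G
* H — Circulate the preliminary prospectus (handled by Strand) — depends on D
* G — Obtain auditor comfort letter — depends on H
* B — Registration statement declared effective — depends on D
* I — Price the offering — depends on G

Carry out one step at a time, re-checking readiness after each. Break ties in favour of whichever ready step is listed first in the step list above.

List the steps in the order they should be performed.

F → D → A → H → C → G → E → J → B → K → I → L

F has no prerequisites → F first.
That leaves D as the only ready step → D.
Ready: A, H and B. A is listed earlier → A.
H and B are both available; H is listed earlier → H.
C and G now also ready, so the ready set is {C, G, B}; C is listed earlier → C.
Ready: G and B. G is listed earlier → G.
E, J and I now also ready, so the ready set is {E, J, B, I}; E is listed earlier → E.
Ready: J, B and I. J is listed earlier → J.
Now B and I have their prerequisites met. B is listed earlier, so B next.
K now also ready, so the ready set is {K, I}; K is listed earlier → K.
I is the only step now ready → I.
Next only L has its prerequisites met → L.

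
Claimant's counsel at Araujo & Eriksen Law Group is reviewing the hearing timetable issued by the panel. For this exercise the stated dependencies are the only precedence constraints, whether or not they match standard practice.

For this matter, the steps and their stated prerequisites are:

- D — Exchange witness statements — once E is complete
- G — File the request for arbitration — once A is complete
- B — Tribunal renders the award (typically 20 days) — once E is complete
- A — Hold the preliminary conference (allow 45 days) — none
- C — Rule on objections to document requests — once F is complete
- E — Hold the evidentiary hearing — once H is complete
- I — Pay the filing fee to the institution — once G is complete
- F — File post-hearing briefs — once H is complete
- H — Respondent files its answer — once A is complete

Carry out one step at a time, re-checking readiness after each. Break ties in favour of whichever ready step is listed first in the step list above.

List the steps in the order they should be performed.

A has no prerequisites → A first.
Ready: G and H. G is listed earlier → G.
Ready: I and H. I is listed earlier → I.
That leaves H as the only ready step → H.
Ready: E and F. E is listed earlier → E.
D and B now also ready, so the ready set is {D, B, F}; D is listed earlier → D.
Ready: B and F. B is listed earlier → B.
Next only F has its prerequisites met → F.
C needed F, now all done → C.

A, G, I, H, E, D, B, F, C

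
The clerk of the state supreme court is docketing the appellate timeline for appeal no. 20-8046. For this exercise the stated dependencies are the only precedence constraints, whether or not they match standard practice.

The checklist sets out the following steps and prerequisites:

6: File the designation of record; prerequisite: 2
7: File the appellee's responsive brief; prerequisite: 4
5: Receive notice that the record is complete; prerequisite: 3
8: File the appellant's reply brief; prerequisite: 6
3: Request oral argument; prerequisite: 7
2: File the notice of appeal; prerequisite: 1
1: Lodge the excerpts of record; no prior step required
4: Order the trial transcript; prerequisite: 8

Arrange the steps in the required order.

Only 1 has no prerequisites, so it is first.
Next only 2 has its prerequisites met → 2.
6 is the only step now ready → 6.
8 needed 6, now all done → 8.
That leaves 4 as the only ready step → 4.
7 is the only step now ready → 7.
3 needed 7, now all done → 3.
5 needed 3, now all done → 5.

1, 2, 6, 8, 4, 7, 3, 5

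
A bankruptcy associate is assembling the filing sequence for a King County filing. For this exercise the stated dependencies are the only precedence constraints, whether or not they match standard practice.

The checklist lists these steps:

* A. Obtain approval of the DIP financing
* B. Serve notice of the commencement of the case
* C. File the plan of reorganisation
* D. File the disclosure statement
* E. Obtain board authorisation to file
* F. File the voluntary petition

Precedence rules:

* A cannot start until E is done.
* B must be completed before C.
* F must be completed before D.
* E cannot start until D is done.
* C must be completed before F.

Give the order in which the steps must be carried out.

B has no prerequisites → B first.
C needed B, now all done → C.
F needed C, now all done → F.
D needed F, now all done → D.
E is the only step now ready → E.
A needed E, now all done → A.

B, C, F, D, E, A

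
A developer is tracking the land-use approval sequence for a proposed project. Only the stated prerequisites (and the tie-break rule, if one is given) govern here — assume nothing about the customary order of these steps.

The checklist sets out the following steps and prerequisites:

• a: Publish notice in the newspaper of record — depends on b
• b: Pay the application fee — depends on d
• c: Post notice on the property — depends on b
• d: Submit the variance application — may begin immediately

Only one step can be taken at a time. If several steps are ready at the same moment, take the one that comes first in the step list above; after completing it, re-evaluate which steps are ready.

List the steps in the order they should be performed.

d → b → a → c

d has no prerequisites → d first.
b is the only step now ready → b.
Ready: a and c. a is listed earlier → a.
Next only c has its prerequisites met → c.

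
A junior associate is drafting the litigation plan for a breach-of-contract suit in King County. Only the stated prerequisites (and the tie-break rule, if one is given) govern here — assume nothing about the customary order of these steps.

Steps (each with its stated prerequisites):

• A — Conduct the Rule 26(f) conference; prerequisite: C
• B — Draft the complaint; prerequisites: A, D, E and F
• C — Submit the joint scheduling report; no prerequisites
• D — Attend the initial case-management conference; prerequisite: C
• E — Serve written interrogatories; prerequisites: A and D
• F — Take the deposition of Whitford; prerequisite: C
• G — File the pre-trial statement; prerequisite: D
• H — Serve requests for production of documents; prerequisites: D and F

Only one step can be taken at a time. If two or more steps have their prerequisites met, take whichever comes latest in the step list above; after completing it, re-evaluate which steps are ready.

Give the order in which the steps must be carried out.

C F D H G A E B

Only C has no prerequisites, so it is first.
F, D and A are all available; F is listed later → F.
D and A are both available; D is listed later → D.
H, G and A are all available; H is listed later → H.
Ready: G and A. G is listed later → G.
A needed C, now all done → A.
That leaves E as the only ready step → E.
B is the only step now ready → B.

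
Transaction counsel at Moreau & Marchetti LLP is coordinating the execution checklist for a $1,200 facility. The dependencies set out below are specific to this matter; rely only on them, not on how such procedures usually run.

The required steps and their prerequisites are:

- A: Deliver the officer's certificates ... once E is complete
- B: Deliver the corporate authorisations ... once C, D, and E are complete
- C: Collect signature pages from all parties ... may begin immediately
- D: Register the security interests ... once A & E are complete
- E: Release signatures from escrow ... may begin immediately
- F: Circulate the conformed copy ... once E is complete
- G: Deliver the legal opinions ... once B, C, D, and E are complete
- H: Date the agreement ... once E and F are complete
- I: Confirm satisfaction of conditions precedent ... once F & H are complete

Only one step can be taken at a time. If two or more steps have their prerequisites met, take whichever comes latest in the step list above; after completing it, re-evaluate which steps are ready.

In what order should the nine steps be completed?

E, F, H, I, C, A, D, B, G

Nothing is required for E and C. E is listed later → E first.
F and A now also ready, so the ready set is {F, C, A}; F is listed later → F.
Now H, C and A have their prerequisites met. H is listed later, so H next.
Now I, C and A have their prerequisites met. I is listed later, so I next.
Ready: C and A. C is listed later → C.
A needed E, now all done → A.
Next only D has its prerequisites met → D.
B needed E, D and C, now all done → B.
G needed E, D, C and B, now all done → G.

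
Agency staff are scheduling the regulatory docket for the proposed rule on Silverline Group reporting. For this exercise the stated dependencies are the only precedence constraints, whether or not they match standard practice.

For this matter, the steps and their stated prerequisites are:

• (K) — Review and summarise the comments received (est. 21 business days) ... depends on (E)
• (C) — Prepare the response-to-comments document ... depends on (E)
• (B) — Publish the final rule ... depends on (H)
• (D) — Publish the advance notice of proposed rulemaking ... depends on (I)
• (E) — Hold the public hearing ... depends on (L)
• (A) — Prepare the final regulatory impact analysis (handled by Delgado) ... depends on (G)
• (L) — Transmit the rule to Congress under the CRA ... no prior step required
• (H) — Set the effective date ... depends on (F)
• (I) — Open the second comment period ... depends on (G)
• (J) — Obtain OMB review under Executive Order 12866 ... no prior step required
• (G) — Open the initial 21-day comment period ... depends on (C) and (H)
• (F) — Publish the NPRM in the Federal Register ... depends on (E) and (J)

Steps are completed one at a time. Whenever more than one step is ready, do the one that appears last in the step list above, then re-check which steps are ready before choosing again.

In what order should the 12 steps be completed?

(J), (L), (E), (F), (H), (B), (C), (G), (I), (A), (D), (K)

Nothing is required for (J) and (L). (J) is listed later → (J) first.
(L) is the only step now ready → (L).
(E) needed (L), now all done → (E).
Ready: (F), (C) and (K). (F) is listed later → (F).
Now (H), (C) and (K) have their prerequisites met. (H) is listed later, so (H) next.
(B), (C) and (K) are all available; (B) is listed later → (B).
Ready: (C) and (K). (C) is listed later → (C).
(G) now also ready, so the ready set is {(G), (K)}; (G) is listed later → (G).
Now (I), (A) and (K) have their prerequisites met. (I) is listed later, so (I) next.
Ready: (A), (D) and (K). (A) is listed later → (A).
Ready: (D) and (K). (D) is listed later → (D).
(K) is the only step now ready → (K).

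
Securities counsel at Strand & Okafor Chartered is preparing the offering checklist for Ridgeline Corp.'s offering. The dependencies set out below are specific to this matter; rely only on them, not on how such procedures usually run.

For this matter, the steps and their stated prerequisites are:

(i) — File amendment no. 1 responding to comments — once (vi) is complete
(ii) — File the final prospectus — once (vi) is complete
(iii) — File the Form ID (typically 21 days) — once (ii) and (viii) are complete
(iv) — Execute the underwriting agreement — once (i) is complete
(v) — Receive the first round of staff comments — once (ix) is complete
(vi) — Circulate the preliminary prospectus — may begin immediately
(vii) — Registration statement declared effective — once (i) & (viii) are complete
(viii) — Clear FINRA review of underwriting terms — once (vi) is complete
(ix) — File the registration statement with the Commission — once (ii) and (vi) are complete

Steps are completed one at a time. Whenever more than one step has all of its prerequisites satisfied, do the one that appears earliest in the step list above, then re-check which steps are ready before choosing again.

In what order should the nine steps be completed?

(vi) has no prerequisites → (vi) first.
Ready: (i), (ii) and (viii). (i) is listed earlier → (i).
(ii), (iv) and (viii) are all available; (ii) is listed earlier → (ii).
(ix) now also ready, so the ready set is {(iv), (viii), (ix)}; (iv) is listed earlier → (iv).
(viii) and (ix) are both available; (viii) is listed earlier → (viii).
Now (iii), (vii) and (ix) have their prerequisites met. (iii) is listed earlier, so (iii) next.
Now (vii) and (ix) have their prerequisites met. (vii) is listed earlier, so (vii) next.
That leaves (ix) as the only ready step → (ix).
(v) needed (ix), now all done → (v).

(vi), (i), (ii), (iv), (viii), (iii), (vii), (ix), (v)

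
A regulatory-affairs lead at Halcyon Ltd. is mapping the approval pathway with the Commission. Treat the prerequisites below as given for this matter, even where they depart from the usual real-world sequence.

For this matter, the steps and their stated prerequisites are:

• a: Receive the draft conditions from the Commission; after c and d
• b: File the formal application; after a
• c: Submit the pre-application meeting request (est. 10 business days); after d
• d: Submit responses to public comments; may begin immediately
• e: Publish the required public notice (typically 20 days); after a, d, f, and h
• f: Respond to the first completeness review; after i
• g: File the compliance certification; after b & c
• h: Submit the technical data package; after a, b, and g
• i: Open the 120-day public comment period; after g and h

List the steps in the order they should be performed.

d → c → a → b → g → h → i → f → e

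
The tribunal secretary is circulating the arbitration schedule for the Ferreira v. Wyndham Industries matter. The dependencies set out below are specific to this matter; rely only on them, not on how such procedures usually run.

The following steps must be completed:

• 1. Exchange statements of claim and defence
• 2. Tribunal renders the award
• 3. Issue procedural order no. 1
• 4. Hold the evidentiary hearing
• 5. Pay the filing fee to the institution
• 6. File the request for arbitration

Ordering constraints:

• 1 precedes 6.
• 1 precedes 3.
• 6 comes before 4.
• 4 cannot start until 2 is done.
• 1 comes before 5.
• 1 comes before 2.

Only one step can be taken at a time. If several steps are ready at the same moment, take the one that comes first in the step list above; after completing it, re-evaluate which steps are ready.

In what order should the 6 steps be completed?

Only 1 has no prerequisites, so it is first.
Now 2, 3, 5 and 6 have their prerequisites met. 2 is listed earlier, so 2 next.
3, 5 and 6 are all available; 3 is listed earlier → 3.
5 and 6 are both available; 5 is listed earlier → 5.
6 is the only step now ready → 6.
Next only 4 has its prerequisites met → 4.

1, 2, 3, 5, 6, 4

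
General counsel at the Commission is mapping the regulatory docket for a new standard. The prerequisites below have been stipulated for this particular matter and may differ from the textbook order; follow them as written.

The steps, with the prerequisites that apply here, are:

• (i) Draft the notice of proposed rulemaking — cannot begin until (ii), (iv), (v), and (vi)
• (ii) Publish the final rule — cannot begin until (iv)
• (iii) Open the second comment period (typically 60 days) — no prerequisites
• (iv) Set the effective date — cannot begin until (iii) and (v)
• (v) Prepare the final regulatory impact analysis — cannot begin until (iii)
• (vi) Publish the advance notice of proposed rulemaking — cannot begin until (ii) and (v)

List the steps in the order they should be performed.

(iii), (v), (iv), (ii), (vi), (i)

Only (iii) has no prerequisites, so it is first.
(v) needed (iii), now all done → (v).
Next only (iv) has its prerequisites met → (iv).
(ii) is the only step now ready → (ii).
Next only (vi) has its prerequisites met → (vi).
(i) is the only step now ready → (i).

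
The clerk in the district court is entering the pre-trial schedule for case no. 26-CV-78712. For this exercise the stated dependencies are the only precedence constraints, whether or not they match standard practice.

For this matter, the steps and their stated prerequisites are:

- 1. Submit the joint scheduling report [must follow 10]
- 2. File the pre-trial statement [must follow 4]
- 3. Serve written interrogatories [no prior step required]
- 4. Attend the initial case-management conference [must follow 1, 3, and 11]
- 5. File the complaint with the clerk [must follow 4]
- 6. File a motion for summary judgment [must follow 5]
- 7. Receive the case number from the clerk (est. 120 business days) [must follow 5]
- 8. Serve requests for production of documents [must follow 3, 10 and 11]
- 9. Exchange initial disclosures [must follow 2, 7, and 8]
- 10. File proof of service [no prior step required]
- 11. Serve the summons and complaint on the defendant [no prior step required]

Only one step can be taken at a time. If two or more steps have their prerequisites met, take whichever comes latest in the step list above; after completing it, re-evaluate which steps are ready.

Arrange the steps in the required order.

Nothing is required for 11, 10 and 3. 11 is listed later → 11 first.
Now 10 and 3 have their prerequisites met. 10 is listed later, so 10 next.
1 now also ready, so the ready set is {3, 1}; 3 is listed later → 3.
8 now also ready, so the ready set is {8, 1}; 8 is listed later → 8.
That leaves 1 as the only ready step → 1.
Next only 4 has its prerequisites met → 4.
Now 5 and 2 have their prerequisites met. 5 is listed later, so 5 next.
7, 6 and 2 are all available; 7 is listed later → 7.
6 and 2 are both available; 6 is listed later → 6.
That leaves 2 as the only ready step → 2.
That leaves 9 as the only ready step → 9.

11 → 10 → 3 → 8 → 1 → 4 → 5 → 7 → 6 → 2 → 9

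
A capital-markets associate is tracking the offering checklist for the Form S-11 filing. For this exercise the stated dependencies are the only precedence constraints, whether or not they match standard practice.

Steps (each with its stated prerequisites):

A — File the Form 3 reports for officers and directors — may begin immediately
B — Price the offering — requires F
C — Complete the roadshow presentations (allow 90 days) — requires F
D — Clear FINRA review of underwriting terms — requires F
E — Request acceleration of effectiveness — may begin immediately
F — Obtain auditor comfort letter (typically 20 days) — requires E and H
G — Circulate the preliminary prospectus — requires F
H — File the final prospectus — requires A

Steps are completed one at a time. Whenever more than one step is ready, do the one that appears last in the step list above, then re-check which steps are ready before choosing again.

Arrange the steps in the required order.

Nothing is required for E and A. E is listed later → E first.
That leaves A as the only ready step → A.
H needed A, now all done → H.
F is the only step now ready → F.
G, D, C and B are all available; G is listed later → G.
Now D, C and B have their prerequisites met. D is listed later, so D next.
C and B are both available; C is listed later → C.
Next only B has its prerequisites met → B.

E, A, H, F, G, D, C, B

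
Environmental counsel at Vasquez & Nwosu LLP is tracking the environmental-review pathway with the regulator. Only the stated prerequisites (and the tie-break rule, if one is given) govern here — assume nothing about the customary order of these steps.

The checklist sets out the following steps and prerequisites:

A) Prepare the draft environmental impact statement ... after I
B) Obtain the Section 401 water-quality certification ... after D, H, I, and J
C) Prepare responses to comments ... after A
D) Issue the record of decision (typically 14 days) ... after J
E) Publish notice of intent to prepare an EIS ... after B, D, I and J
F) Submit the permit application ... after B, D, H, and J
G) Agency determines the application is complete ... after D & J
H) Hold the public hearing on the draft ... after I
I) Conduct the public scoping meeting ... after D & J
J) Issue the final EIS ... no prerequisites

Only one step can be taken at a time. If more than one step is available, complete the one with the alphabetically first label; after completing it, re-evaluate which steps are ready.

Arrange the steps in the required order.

J has no prerequisites → J first.
That leaves D as the only ready step → D.
Now G and I have their prerequisites met. G has the earlier label, so G next.
I is the only step now ready → I.
Ready: A and H. A has the earlier label → A.
C now also ready, so the ready set is {C, H}; C has the earlier label → C.
H is the only step now ready → H.
That leaves B as the only ready step → B.
E and F are both available; E has the earlier label → E.
F needed B, D, H and J, now all done → F.

J, D, G, I, A, C, H, B, E, F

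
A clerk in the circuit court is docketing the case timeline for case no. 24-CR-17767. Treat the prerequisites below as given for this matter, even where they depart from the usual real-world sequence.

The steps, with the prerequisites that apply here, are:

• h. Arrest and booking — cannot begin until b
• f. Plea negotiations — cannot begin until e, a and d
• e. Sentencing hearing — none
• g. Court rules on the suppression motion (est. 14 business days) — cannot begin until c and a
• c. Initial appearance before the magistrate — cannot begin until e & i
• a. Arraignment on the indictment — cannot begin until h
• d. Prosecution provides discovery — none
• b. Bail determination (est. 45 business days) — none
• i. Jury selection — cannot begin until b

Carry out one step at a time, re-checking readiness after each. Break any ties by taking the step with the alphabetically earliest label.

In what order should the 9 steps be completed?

b, d and e have no prerequisites; b has the earlier label, so b is first.
h and i now also ready, so the ready set is {d, e, h, i}; d has the earlier label → d.
Now e, h and i have their prerequisites met. e has the earlier label, so e next.
Now h and i have their prerequisites met. h has the earlier label, so h next.
a and i are both available; a has the earlier label → a.
f and i are both available; f has the earlier label → f.
i needed b, now all done → i.
c needed e and i, now all done → c.
That leaves g as the only ready step → g.

b → d → e → h → a → f → i → c → g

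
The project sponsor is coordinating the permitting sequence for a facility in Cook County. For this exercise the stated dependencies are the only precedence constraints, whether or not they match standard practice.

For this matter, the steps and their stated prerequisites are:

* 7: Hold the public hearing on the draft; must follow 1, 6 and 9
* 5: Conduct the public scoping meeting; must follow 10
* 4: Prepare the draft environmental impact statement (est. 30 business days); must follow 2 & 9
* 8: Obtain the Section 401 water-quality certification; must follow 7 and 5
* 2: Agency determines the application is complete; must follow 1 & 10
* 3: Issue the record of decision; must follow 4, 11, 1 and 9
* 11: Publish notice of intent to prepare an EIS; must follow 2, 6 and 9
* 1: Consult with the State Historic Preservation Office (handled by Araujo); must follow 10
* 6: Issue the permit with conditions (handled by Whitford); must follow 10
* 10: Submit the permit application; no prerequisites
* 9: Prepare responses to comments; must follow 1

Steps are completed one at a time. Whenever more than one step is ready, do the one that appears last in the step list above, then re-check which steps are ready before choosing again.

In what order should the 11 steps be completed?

10 → 6 → 1 → 9 → 2 → 11 → 4 → 3 → 5 → 7 → 8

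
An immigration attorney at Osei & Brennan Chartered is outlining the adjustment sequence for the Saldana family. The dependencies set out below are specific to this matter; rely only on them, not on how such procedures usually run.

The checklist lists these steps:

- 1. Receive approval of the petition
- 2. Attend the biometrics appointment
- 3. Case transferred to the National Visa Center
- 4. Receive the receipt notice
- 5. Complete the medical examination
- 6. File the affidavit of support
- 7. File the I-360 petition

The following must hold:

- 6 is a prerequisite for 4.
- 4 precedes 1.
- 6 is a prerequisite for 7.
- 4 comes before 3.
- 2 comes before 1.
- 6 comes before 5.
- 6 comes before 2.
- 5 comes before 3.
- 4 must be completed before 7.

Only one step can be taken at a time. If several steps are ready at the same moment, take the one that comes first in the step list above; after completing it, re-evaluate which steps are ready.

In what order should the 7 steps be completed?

6, 2, 4, 1, 5, 3, 7

6 is the only step with nothing outstanding, so it goes first.
Ready: 2, 4 and 5. 2 is listed earlier → 2.
Ready: 4 and 5. 4 is listed earlier → 4.
1 and 7 now also ready, so the ready set is {1, 5, 7}; 1 is listed earlier → 1.
Now 5 and 7 have their prerequisites met. 5 is listed earlier, so 5 next.
Ready: 3 and 7. 3 is listed earlier → 3.
7 needed 4 and 6, now all done → 7.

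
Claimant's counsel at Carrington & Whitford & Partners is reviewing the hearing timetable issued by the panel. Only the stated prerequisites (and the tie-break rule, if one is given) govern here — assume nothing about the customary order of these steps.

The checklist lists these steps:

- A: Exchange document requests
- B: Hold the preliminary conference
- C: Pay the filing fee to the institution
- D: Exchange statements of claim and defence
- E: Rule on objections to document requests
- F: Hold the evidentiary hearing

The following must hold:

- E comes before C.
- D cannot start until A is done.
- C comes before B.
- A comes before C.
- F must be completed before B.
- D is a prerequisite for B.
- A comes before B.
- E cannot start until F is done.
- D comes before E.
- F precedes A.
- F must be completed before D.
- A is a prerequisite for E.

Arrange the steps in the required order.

F, A, D, E, C, B

Only F has no prerequisites, so it is first.
That leaves A as the only ready step → A.
D needed A and F, now all done → D.
E needed A, D and F, now all done → E.
That leaves C as the only ready step → C.
That leaves B as the only ready step → B.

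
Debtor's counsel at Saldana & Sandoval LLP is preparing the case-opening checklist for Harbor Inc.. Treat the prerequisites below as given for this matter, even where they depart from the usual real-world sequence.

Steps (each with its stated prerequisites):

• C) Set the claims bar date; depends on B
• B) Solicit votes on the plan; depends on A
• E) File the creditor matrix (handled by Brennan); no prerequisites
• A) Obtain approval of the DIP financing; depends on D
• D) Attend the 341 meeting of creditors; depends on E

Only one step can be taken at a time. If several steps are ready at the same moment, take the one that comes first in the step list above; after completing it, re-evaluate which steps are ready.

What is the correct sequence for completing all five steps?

E → D → A → B → C

Only E has no prerequisites, so it is first.
That leaves D as the only ready step → D.
A needed D, now all done → A.
B is the only step now ready → B.
C needed B, now all done → C.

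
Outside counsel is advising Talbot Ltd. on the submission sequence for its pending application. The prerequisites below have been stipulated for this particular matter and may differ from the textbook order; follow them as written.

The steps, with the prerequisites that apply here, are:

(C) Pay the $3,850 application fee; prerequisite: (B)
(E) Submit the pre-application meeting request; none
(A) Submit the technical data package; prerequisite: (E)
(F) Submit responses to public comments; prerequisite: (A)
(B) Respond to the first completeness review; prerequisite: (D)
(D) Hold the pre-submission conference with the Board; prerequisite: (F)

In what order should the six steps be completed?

(E), (A), (F), (D), (B), (C)

(E) has no prerequisites → (E) first.
(A) needed (E), now all done → (A).
That leaves (F) as the only ready step → (F).
(D) is the only step now ready → (D).
Next only (B) has its prerequisites met → (B).
That leaves (C) as the only ready step → (C).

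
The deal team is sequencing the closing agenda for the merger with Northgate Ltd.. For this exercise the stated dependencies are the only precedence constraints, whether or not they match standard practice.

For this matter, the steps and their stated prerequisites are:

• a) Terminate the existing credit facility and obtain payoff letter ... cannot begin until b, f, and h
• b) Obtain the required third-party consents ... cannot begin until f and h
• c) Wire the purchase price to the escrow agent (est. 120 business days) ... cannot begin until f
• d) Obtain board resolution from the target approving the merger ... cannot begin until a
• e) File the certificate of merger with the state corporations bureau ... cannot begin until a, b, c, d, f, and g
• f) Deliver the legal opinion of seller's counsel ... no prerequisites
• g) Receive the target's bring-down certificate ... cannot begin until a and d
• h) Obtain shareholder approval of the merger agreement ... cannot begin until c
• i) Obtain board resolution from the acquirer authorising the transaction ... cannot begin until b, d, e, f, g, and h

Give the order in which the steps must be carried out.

f, c, h, b, a, d, g, e, i

f is the only step with nothing outstanding, so it goes first.
That leaves c as the only ready step → c.
h needed c, now all done → h.
b is the only step now ready → b.
That leaves a as the only ready step → a.
d needed a, now all done → d.
g needed a and d, now all done → g.
Next only e has its prerequisites met → e.
i needed b, d, e, f, g and h, now all done → i.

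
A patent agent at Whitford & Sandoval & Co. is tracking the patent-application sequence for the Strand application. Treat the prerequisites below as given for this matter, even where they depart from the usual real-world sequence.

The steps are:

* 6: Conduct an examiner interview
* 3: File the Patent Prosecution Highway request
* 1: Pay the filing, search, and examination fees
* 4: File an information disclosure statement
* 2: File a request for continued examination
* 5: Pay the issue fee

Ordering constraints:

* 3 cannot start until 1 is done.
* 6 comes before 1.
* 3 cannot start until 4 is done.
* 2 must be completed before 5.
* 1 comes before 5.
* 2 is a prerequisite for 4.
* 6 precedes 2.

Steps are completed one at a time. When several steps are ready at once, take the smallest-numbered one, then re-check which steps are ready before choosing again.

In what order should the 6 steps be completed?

6 is the only step with nothing outstanding, so it goes first.
Ready: 1 and 2. 1 has the earlier label → 1.
That leaves 2 as the only ready step → 2.
Ready: 4 and 5. 4 has the earlier label → 4.
Ready: 3 and 5. 3 has the earlier label → 3.
Next only 5 has its prerequisites met → 5.

6 1 2 4 3 5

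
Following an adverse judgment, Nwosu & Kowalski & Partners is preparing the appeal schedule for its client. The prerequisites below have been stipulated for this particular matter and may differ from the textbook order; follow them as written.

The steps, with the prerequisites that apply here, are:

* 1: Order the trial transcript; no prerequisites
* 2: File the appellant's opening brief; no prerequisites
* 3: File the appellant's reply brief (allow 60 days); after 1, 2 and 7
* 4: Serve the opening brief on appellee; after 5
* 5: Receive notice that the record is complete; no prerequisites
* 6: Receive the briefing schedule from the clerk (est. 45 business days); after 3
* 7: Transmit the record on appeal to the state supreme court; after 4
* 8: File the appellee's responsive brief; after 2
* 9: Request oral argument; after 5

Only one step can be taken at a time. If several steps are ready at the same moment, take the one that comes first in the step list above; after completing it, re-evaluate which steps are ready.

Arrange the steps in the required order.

1, 2, 5, 4, 7, 3, 6, 8, 9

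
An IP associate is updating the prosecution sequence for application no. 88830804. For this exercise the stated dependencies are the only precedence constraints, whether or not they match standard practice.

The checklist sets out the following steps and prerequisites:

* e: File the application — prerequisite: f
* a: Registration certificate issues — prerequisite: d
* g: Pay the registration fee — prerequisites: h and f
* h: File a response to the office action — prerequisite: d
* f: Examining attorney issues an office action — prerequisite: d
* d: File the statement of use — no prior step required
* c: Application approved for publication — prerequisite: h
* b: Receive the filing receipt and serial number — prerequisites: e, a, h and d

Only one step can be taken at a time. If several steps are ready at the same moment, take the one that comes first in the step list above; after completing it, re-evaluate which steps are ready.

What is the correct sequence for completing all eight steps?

d has no prerequisites → d first.
Ready: a, h and f. a is listed earlier → a.
Ready: h and f. h is listed earlier → h.
f and c are both available; f is listed earlier → f.
e, g and c are all available; e is listed earlier → e.
b now also ready, so the ready set is {g, c, b}; g is listed earlier → g.
Now c and b have their prerequisites met. c is listed earlier, so c next.
b is the only step now ready → b.

d, a, h, f, e, g, c, b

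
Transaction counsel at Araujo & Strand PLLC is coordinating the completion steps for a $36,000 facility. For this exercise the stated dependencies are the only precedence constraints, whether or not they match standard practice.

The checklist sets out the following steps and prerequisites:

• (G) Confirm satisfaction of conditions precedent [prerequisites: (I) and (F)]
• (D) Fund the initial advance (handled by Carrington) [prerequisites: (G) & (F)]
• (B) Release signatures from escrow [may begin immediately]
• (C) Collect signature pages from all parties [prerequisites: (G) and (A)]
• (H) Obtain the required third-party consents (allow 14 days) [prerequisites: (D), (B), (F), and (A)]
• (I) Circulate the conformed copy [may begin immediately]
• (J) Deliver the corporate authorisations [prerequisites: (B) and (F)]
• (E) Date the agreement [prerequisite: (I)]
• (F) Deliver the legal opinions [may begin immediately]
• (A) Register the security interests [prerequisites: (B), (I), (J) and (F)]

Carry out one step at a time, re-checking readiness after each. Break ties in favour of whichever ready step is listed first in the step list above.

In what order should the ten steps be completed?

(B) (I) (E) (F) (G) (D) (J) (A) (C) (H)

(B), (I) and (F) have no prerequisites; (B) is listed earlier, so (B) is first.
Ready: (I) and (F). (I) is listed earlier → (I).
Now (E) and (F) have their prerequisites met. (E) is listed earlier, so (E) next.
That leaves (F) as the only ready step → (F).
Now (G) and (J) have their prerequisites met. (G) is listed earlier, so (G) next.
(D) now also ready, so the ready set is {(D), (J)}; (D) is listed earlier → (D).
That leaves (J) as the only ready step → (J).
Next only (A) has its prerequisites met → (A).
Now (C) and (H) have their prerequisites met. (C) is listed earlier, so (C) next.
(H) needed (D), (B), (F) and (A), now all done → (H).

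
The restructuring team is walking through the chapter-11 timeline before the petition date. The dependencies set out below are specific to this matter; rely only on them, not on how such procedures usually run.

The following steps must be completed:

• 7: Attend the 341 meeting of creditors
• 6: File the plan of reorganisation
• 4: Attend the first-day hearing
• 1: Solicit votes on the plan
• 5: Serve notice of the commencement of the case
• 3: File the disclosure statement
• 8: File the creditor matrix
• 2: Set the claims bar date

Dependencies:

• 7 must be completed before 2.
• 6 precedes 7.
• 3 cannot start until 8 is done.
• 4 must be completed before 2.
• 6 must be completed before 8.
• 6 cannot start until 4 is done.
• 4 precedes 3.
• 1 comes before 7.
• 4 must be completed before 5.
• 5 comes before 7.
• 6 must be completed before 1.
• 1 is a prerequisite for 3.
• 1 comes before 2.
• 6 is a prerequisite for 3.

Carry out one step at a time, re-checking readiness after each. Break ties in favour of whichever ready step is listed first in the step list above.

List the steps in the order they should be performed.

4 → 6 → 1 → 5 → 7 → 8 → 3 → 2

4 has no prerequisites → 4 first.
6 and 5 are both available; 6 is listed earlier → 6.
Now 1, 5 and 8 have their prerequisites met. 1 is listed earlier, so 1 next.
Ready: 5 and 8. 5 is listed earlier → 5.
7 and 8 are both available; 7 is listed earlier → 7.
2 now also ready, so the ready set is {8, 2}; 8 is listed earlier → 8.
3 and 2 are both available; 3 is listed earlier → 3.
2 needed 7, 4 and 1, now all done → 2.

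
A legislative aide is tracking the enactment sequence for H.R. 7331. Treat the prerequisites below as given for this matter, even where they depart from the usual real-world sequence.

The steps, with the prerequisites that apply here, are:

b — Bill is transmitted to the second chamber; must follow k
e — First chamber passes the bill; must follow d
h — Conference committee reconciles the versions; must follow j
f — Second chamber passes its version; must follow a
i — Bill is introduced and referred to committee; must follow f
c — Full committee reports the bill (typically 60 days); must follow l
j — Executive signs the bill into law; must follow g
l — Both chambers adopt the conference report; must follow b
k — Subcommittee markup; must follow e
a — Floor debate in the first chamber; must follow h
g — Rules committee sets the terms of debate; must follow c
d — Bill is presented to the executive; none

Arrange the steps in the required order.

d has no prerequisites → d first.
e needed d, now all done → e.
k is the only step now ready → k.
b is the only step now ready → b.
l is the only step now ready → l.
That leaves c as the only ready step → c.
g needed c, now all done → g.
Next only j has its prerequisites met → j.
h is the only step now ready → h.
a is the only step now ready → a.
f needed a, now all done → f.
i needed f, now all done → i.

d, e, k, b, l, c, g, j, h, a, f, i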